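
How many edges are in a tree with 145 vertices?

A tree on n vertices always has exactly n - 1 edges.
For n = 145: edges = 145 - 1 = 144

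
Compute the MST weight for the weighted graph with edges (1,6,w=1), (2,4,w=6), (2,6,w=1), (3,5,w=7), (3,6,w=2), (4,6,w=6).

Apply Kruskal's algorithm (sort edges by weight, add if no cycle):

Sorted edges by weight:
  (1,6) w=1
  (2,6) w=1
  (3,6) w=2
  (2,4) w=6
  (4,6) w=6
  (3,5) w=7

Add edge (1,6) w=1 -- no cycle. Running total: 1
Add edge (2,6) w=1 -- no cycle. Running total: 2
Add edge (3,6) w=2 -- no cycle. Running total: 4
Add edge (2,4) w=6 -- no cycle. Running total: 10
Skip edge (4,6) w=6 -- would create cycle
Add edge (3,5) w=7 -- no cycle. Running total: 17

MST edges: (1,6,w=1), (2,6,w=1), (3,6,w=2), (2,4,w=6), (3,5,w=7)
Total MST weight: 1 + 1 + 2 + 6 + 7 = 17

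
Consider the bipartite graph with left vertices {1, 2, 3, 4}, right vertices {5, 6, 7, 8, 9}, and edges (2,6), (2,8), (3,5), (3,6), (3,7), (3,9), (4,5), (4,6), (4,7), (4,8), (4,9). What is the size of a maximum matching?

Step 1: List the neighbors of each left vertex:
  1: (none)
  2: 6, 8
  3: 5, 6, 7, 9
  4: 5, 6, 7, 8, 9

Step 2: Greedily match left vertices, then look for augmenting paths:
  Match 2 -- 6
  Match 3 -- 5
  Match 4 -- 7
  No augmenting path remains.

Step 3: Verify this is maximum:
  Matching has size 3. The vertex set {2, 3, 4} covers every edge and has size 3; any matching has at most one edge per cover vertex, so 3 is maximum (König's theorem).

Maximum matching: {(2,6), (3,5), (4,7)}
Size: 3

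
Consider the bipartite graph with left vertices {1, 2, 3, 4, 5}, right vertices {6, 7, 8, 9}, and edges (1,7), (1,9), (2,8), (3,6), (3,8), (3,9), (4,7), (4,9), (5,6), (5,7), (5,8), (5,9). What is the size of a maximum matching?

Step 1: List the neighbors of each left vertex:
  1: 7, 9
  2: 8
  3: 6, 8, 9
  4: 7, 9
  5: 6, 7, 8, 9

Step 2: Greedily match left vertices, then look for augmenting paths:
  Match 1 -- 7
  Match 2 -- 8
  Match 3 -- 6
  Match 4 -- 9
  No augmenting path remains.

Step 3: Verify this is maximum:
  Matching size 4 = min(|L|, |R|) = min(5, 4), which is an upper bound, so this matching is maximum.

Maximum matching: {(1,7), (2,8), (3,6), (4,9)}
Size: 4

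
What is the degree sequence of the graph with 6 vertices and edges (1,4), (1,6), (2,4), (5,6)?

Step 1: Count edges incident to each vertex:
  deg(1) = 2 (neighbors: 4, 6)
  deg(2) = 1 (neighbors: 4)
  deg(3) = 0 (neighbors: none)
  deg(4) = 2 (neighbors: 1, 2)
  deg(5) = 1 (neighbors: 6)
  deg(6) = 2 (neighbors: 1, 5)

Step 2: Sort degrees in non-increasing order:
  Degrees: [2, 1, 0, 2, 1, 2] -> sorted: [2, 2, 2, 1, 1, 0]

Degree sequence: [2, 2, 2, 1, 1, 0]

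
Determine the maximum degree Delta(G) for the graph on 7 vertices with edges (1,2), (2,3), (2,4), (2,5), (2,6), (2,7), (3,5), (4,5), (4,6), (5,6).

Step 1: Count edges incident to each vertex:
  deg(1) = 1 (neighbors: 2)
  deg(2) = 6 (neighbors: 1, 3, 4, 5, 6, 7)
  deg(3) = 2 (neighbors: 2, 5)
  deg(4) = 3 (neighbors: 2, 5, 6)
  deg(5) = 4 (neighbors: 2, 3, 4, 6)
  deg(6) = 3 (neighbors: 2, 4, 5)
  deg(7) = 1 (neighbors: 2)

Step 2: Find maximum:
  max(1, 6, 2, 3, 4, 3, 1) = 6 (vertex 2)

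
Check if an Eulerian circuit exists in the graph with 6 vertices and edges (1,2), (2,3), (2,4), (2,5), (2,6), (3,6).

Step 1: Find the degree of each vertex:
  deg(1) = 1
  deg(2) = 5
  deg(3) = 2
  deg(4) = 1
  deg(5) = 1
  deg(6) = 2

Step 2: Count vertices with odd degree:
  Odd-degree vertices: 1, 2, 4, 5 (4 total)

Step 3: Apply Euler's theorem:
  - Eulerian circuit exists iff graph is connected and all vertices have even degree
  - Eulerian path exists iff graph is connected and has 0 or 2 odd-degree vertices

Graph has 4 odd-degree vertices (need 0 or 2).
Neither Eulerian path nor Eulerian circuit exists.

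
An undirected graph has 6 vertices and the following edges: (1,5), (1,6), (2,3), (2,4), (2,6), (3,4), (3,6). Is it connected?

Step 1: Build adjacency list from edges:
  1: 5, 6
  2: 3, 4, 6
  3: 2, 4, 6
  4: 2, 3
  5: 1
  6: 1, 2, 3

Step 2: Run BFS/DFS from vertex 1:
  Visited: {1, 5, 6, 2, 3, 4}
  Reached 6 of 6 vertices

Step 3: All 6 vertices reached from vertex 1, so the graph is connected.
Answer: Yes, the graph is connected.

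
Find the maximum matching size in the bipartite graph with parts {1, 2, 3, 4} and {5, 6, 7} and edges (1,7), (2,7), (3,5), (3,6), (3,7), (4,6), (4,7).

Step 1: List the neighbors of each left vertex:
  1: 7
  2: 7
  3: 5, 6, 7
  4: 6, 7

Step 2: Greedily match left vertices, then look for augmenting paths:
  Match 1 -- 7
  Match 3 -- 5
  Match 4 -- 6
  No augmenting path remains.

Step 3: Verify this is maximum:
  Matching size 3 = min(|L|, |R|) = min(4, 3), which is an upper bound, so this matching is maximum.

Maximum matching: {(1,7), (3,5), (4,6)}
Size: 3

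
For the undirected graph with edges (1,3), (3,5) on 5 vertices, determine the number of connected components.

Step 1: Build adjacency list from edges:
  1: 3
  2: (none)
  3: 1, 5
  4: (none)
  5: 3

Step 2: Run BFS/DFS from vertex 1:
  Visited: {1, 3, 5}
  Reached 3 of 5 vertices

Step 3: Only 3 of 5 vertices reached. Graph is disconnected.
Connected components: {1, 3, 5}, {2}, {4}
Number of connected components: 3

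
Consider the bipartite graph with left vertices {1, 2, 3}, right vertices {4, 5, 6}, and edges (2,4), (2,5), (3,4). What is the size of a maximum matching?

Step 1: List the neighbors of each left vertex:
  1: (none)
  2: 4, 5
  3: 4

Step 2: Greedily match left vertices, then look for augmenting paths:
  Match 2 -- 5
  Match 3 -- 4
  No augmenting path remains.

Step 3: Verify this is maximum:
  Matching has size 2. The vertex set {2, 3} covers every edge and has size 2; any matching has at most one edge per cover vertex, so 2 is maximum (König's theorem).

Maximum matching: {(2,5), (3,4)}
Size: 2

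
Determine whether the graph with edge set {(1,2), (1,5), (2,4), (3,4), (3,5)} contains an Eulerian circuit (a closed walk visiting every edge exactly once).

Step 1: Find the degree of each vertex:
  deg(1) = 2
  deg(2) = 2
  deg(3) = 2
  deg(4) = 2
  deg(5) = 2

Step 2: Count vertices with odd degree:
  All vertices have even degree (0 odd-degree vertices)

Step 3: Apply Euler's theorem:
  - Eulerian circuit exists iff graph is connected and all vertices have even degree
  - Eulerian path exists iff graph is connected and has 0 or 2 odd-degree vertices

Graph is connected with 0 odd-degree vertices.
Both Eulerian circuit and Eulerian path exist.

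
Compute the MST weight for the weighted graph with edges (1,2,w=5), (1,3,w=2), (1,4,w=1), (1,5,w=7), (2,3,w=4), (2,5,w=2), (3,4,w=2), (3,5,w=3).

Apply Kruskal's algorithm (sort edges by weight, add if no cycle):

Sorted edges by weight:
  (1,4) w=1
  (1,3) w=2
  (2,5) w=2
  (3,4) w=2
  (3,5) w=3
  (2,3) w=4
  (1,2) w=5
  (1,5) w=7

Add edge (1,4) w=1 -- no cycle. Running total: 1
Add edge (1,3) w=2 -- no cycle. Running total: 3
Add edge (2,5) w=2 -- no cycle. Running total: 5
Skip edge (3,4) w=2 -- would create cycle
Add edge (3,5) w=3 -- no cycle. Running total: 8

MST edges: (1,4,w=1), (1,3,w=2), (2,5,w=2), (3,5,w=3)
Total MST weight: 1 + 2 + 2 + 3 = 8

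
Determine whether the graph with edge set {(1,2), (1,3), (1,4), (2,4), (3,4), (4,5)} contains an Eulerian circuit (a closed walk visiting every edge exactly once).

Step 1: Find the degree of each vertex:
  deg(1) = 3
  deg(2) = 2
  deg(3) = 2
  deg(4) = 4
  deg(5) = 1

Step 2: Count vertices with odd degree:
  Odd-degree vertices: 1, 5 (2 total)

Step 3: Apply Euler's theorem:
  - Eulerian circuit exists iff graph is connected and all vertices have even degree
  - Eulerian path exists iff graph is connected and has 0 or 2 odd-degree vertices

Graph is connected with exactly 2 odd-degree vertices (1, 5).
Eulerian path exists (starting and ending at the odd-degree vertices), but no Eulerian circuit.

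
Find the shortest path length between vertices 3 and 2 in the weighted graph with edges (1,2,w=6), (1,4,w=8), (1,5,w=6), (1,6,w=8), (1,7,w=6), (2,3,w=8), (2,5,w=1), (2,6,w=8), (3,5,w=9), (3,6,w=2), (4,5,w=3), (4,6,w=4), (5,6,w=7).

Step 1: Build adjacency list with weights:
  1: 2(w=6), 4(w=8), 5(w=6), 6(w=8), 7(w=6)
  2: 1(w=6), 3(w=8), 5(w=1), 6(w=8)
  3: 2(w=8), 5(w=9), 6(w=2)
  4: 1(w=8), 5(w=3), 6(w=4)
  5: 1(w=6), 2(w=1), 3(w=9), 4(w=3), 6(w=7)
  6: 1(w=8), 2(w=8), 3(w=2), 4(w=4), 5(w=7)
  7: 1(w=6)

Step 2: Apply Dijkstra's algorithm from vertex 3:
  Visit vertex 3 (distance=0)
    Update dist[2] = 8
    Update dist[5] = 9
    Update dist[6] = 2
  Visit vertex 6 (distance=2)
    Update dist[1] = 10
    Update dist[4] = 6
  Visit vertex 4 (distance=6)
  Visit vertex 2 (distance=8)

Step 3: Shortest path: 3 -> 2
Total weight: 8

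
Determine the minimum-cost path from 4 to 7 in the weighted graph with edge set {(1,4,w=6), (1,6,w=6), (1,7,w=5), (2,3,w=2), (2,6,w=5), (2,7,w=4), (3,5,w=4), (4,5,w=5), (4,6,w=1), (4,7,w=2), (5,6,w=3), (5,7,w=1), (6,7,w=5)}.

Step 1: Build adjacency list with weights:
  1: 4(w=6), 6(w=6), 7(w=5)
  2: 3(w=2), 6(w=5), 7(w=4)
  3: 2(w=2), 5(w=4)
  4: 1(w=6), 5(w=5), 6(w=1), 7(w=2)
  5: 3(w=4), 4(w=5), 6(w=3), 7(w=1)
  6: 1(w=6), 2(w=5), 4(w=1), 5(w=3), 7(w=5)
  7: 1(w=5), 2(w=4), 4(w=2), 5(w=1), 6(w=5)

Step 2: Apply Dijkstra's algorithm from vertex 4:
  Visit vertex 4 (distance=0)
    Update dist[1] = 6
    Update dist[5] = 5
    Update dist[6] = 1
    Update dist[7] = 2
  Visit vertex 6 (distance=1)
    Update dist[2] = 6
    Update dist[5] = 4
  Visit vertex 7 (distance=2)
    Update dist[5] = 3

Step 3: Shortest path: 4 -> 7
Total weight: 2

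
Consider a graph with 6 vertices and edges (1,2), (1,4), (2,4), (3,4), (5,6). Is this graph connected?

Step 1: Build adjacency list from edges:
  1: 2, 4
  2: 1, 4
  3: 4
  4: 1, 2, 3
  5: 6
  6: 5

Step 2: Run BFS/DFS from vertex 1:
  Visited: {1, 2, 4, 3}
  Reached 4 of 6 vertices

Step 3: Only 4 of 6 vertices reached. Graph is disconnected.
Connected components: {1, 2, 3, 4}, {5, 6}
Answer: No, the graph is not connected (2 components).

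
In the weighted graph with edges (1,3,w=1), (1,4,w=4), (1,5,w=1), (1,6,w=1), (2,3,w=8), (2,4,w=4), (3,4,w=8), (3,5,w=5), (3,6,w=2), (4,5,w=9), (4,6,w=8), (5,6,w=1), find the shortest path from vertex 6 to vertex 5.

Step 1: Build adjacency list with weights:
  1: 3(w=1), 4(w=4), 5(w=1), 6(w=1)
  2: 3(w=8), 4(w=4)
  3: 1(w=1), 2(w=8), 4(w=8), 5(w=5), 6(w=2)
  4: 1(w=4), 2(w=4), 3(w=8), 5(w=9), 6(w=8)
  5: 1(w=1), 3(w=5), 4(w=9), 6(w=1)
  6: 1(w=1), 3(w=2), 4(w=8), 5(w=1)

Step 2: Apply Dijkstra's algorithm from vertex 6:
  Visit vertex 6 (distance=0)
    Update dist[1] = 1
    Update dist[3] = 2
    Update dist[4] = 8
    Update dist[5] = 1
  Visit vertex 1 (distance=1)
    Update dist[4] = 5
  Visit vertex 5 (distance=1)

Step 3: Shortest path: 6 -> 5
Total weight: 1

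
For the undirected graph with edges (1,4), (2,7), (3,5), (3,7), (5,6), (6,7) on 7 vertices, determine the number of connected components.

Step 1: Build adjacency list from edges:
  1: 4
  2: 7
  3: 5, 7
  4: 1
  5: 3, 6
  6: 5, 7
  7: 2, 3, 6

Step 2: Run BFS/DFS from vertex 1:
  Visited: {1, 4}
  Reached 2 of 7 vertices

Step 3: Only 2 of 7 vertices reached. Graph is disconnected.
Connected components: {1, 4}, {2, 3, 5, 6, 7}
Number of connected components: 2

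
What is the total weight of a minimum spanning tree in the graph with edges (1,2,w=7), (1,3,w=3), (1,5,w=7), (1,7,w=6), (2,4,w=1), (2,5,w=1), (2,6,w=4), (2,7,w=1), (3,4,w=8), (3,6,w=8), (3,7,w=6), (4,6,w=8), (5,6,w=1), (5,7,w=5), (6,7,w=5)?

Apply Kruskal's algorithm (sort edges by weight, add if no cycle):

Sorted edges by weight:
  (2,4) w=1
  (2,5) w=1
  (2,7) w=1
  (5,6) w=1
  (1,3) w=3
  (2,6) w=4
  (5,7) w=5
  (6,7) w=5
  (1,7) w=6
  (3,7) w=6
  (1,2) w=7
  (1,5) w=7
  (3,4) w=8
  (3,6) w=8
  (4,6) w=8

Add edge (2,4) w=1 -- no cycle. Running total: 1
Add edge (2,5) w=1 -- no cycle. Running total: 2
Add edge (2,7) w=1 -- no cycle. Running total: 3
Add edge (5,6) w=1 -- no cycle. Running total: 4
Add edge (1,3) w=3 -- no cycle. Running total: 7
Skip edge (2,6) w=4 -- would create cycle
Skip edge (5,7) w=5 -- would create cycle
Skip edge (6,7) w=5 -- would create cycle
Add edge (1,7) w=6 -- no cycle. Running total: 13

MST edges: (2,4,w=1), (2,5,w=1), (2,7,w=1), (5,6,w=1), (1,3,w=3), (1,7,w=6)
Total MST weight: 1 + 1 + 1 + 1 + 3 + 6 = 13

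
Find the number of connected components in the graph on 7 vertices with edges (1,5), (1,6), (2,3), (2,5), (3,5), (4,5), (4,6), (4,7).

Step 1: Build adjacency list from edges:
  1: 5, 6
  2: 3, 5
  3: 2, 5
  4: 5, 6, 7
  5: 1, 2, 3, 4
  6: 1, 4
  7: 4

Step 2: Run BFS/DFS from vertex 1:
  Visited: {1, 5, 6, 2, 3, 4, 7}
  Reached 7 of 7 vertices

Step 3: All 7 vertices reached from vertex 1, so the graph is connected.
Number of connected components: 1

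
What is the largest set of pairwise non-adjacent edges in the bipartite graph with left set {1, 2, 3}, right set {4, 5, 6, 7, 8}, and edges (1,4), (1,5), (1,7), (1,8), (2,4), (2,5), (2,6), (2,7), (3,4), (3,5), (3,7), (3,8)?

Step 1: List the neighbors of each left vertex:
  1: 4, 5, 7, 8
  2: 4, 5, 6, 7
  3: 4, 5, 7, 8

Step 2: Greedily match left vertices, then look for augmenting paths:
  Match 1 -- 4
  Match 2 -- 5
  Match 3 -- 7
  No augmenting path remains.

Step 3: Verify this is maximum:
  Matching size 3 = min(|L|, |R|) = min(3, 5), which is an upper bound, so this matching is maximum.

Maximum matching: {(1,4), (2,5), (3,7)}
Size: 3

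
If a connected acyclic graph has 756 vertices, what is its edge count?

A tree on n vertices always has exactly n - 1 edges.
For n = 756: edges = 756 - 1 = 755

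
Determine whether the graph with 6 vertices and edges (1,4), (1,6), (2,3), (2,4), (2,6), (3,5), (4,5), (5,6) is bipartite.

Step 1: Attempt 2-coloring using BFS:
  Start at vertex 1, assign color 0
  Color vertex 4 with color 1 (neighbor of 1)
  Color vertex 6 with color 1 (neighbor of 1)
  Color vertex 2 with color 0 (neighbor of 4)
  Color vertex 5 with color 0 (neighbor of 4)
  Color vertex 3 with color 1 (neighbor of 2)

Step 2: 2-coloring succeeded. No conflicts found.
  Set A (color 0): {1, 2, 5}
  Set B (color 1): {3, 4, 6}

The graph is bipartite with partition {1, 2, 5}, {3, 4, 6}.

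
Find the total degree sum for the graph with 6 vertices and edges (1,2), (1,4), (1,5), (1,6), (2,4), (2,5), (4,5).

Step 1: Count edges incident to each vertex:
  deg(1) = 4 (neighbors: 2, 4, 5, 6)
  deg(2) = 3 (neighbors: 1, 4, 5)
  deg(3) = 0 (neighbors: none)
  deg(4) = 3 (neighbors: 1, 2, 5)
  deg(5) = 3 (neighbors: 1, 2, 4)
  deg(6) = 1 (neighbors: 1)

Step 2: Sum all degrees:
  4 + 3 + 0 + 3 + 3 + 1 = 14

Verification: sum of degrees = 2 * |E| = 2 * 7 = 14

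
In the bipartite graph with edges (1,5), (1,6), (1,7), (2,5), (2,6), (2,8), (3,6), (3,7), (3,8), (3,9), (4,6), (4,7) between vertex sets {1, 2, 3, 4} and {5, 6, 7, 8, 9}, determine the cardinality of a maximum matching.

Step 1: List the neighbors of each left vertex:
  1: 5, 6, 7
  2: 5, 6, 8
  3: 6, 7, 8, 9
  4: 6, 7

Step 2: Greedily match left vertices, then look for augmenting paths:
  Match 1 -- 5
  Match 2 -- 8
  Match 3 -- 7
  Match 4 -- 6
  No augmenting path remains.

Step 3: Verify this is maximum:
  Matching size 4 = min(|L|, |R|) = min(4, 5), which is an upper bound, so this matching is maximum.

Maximum matching: {(1,5), (2,8), (3,7), (4,6)}
Size: 4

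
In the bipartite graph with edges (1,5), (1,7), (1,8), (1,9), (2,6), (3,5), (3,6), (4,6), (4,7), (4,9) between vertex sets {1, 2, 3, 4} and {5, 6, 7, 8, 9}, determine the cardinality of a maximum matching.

Step 1: List the neighbors of each left vertex:
  1: 5, 7, 8, 9
  2: 6
  3: 5, 6
  4: 6, 7, 9

Step 2: Greedily match left vertices, then look for augmenting paths:
  Match 1 -- 8
  Match 2 -- 6
  Match 3 -- 5
  Match 4 -- 7
  No augmenting path remains.

Step 3: Verify this is maximum:
  Matching size 4 = min(|L|, |R|) = min(4, 5), which is an upper bound, so this matching is maximum.

Maximum matching: {(1,8), (2,6), (3,5), (4,7)}
Size: 4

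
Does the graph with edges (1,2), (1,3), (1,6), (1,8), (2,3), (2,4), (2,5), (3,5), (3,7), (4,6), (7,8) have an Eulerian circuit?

Step 1: Find the degree of each vertex:
  deg(1) = 4
  deg(2) = 4
  deg(3) = 4
  deg(4) = 2
  deg(5) = 2
  deg(6) = 2
  deg(7) = 2
  deg(8) = 2

Step 2: Count vertices with odd degree:
  All vertices have even degree (0 odd-degree vertices)

Step 3: Apply Euler's theorem:
  - Eulerian circuit exists iff graph is connected and all vertices have even degree
  - Eulerian path exists iff graph is connected and has 0 or 2 odd-degree vertices

Graph is connected with 0 odd-degree vertices.
Both Eulerian circuit and Eulerian path exist.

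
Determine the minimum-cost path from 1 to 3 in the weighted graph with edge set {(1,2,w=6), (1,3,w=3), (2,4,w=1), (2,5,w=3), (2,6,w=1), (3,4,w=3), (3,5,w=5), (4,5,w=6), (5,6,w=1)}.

Step 1: Build adjacency list with weights:
  1: 2(w=6), 3(w=3)
  2: 1(w=6), 4(w=1), 5(w=3), 6(w=1)
  3: 1(w=3), 4(w=3), 5(w=5)
  4: 2(w=1), 3(w=3), 5(w=6)
  5: 2(w=3), 3(w=5), 4(w=6), 6(w=1)
  6: 2(w=1), 5(w=1)

Step 2: Apply Dijkstra's algorithm from vertex 1:
  Visit vertex 1 (distance=0)
    Update dist[2] = 6
    Update dist[3] = 3
  Visit vertex 3 (distance=3)
    Update dist[4] = 6
    Update dist[5] = 8

Step 3: Shortest path: 1 -> 3
Total weight: 3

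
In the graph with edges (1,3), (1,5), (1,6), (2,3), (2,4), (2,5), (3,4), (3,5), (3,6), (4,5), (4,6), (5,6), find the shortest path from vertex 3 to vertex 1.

Step 1: Build adjacency list:
  1: 3, 5, 6
  2: 3, 4, 5
  3: 1, 2, 4, 5, 6
  4: 2, 3, 5, 6
  5: 1, 2, 3, 4, 6
  6: 1, 3, 4, 5

Step 2: BFS from vertex 3 to find shortest path to 1:
  vertex 1 reached at distance 1

Step 3: Shortest path: 3 -> 1
Path length: 1 edge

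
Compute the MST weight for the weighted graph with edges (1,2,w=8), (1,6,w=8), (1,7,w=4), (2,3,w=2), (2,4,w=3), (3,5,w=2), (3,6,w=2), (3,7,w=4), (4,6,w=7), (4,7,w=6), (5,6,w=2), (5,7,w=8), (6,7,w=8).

Apply Kruskal's algorithm (sort edges by weight, add if no cycle):

Sorted edges by weight:
  (2,3) w=2
  (3,6) w=2
  (3,5) w=2
  (5,6) w=2
  (2,4) w=3
  (1,7) w=4
  (3,7) w=4
  (4,7) w=6
  (4,6) w=7
  (1,2) w=8
  (1,6) w=8
  (5,7) w=8
  (6,7) w=8

Add edge (2,3) w=2 -- no cycle. Running total: 2
Add edge (3,6) w=2 -- no cycle. Running total: 4
Add edge (3,5) w=2 -- no cycle. Running total: 6
Skip edge (5,6) w=2 -- would create cycle
Add edge (2,4) w=3 -- no cycle. Running total: 9
Add edge (1,7) w=4 -- no cycle. Running total: 13
Add edge (3,7) w=4 -- no cycle. Running total: 17

MST edges: (2,3,w=2), (3,6,w=2), (3,5,w=2), (2,4,w=3), (1,7,w=4), (3,7,w=4)
Total MST weight: 2 + 2 + 2 + 3 + 4 + 4 = 17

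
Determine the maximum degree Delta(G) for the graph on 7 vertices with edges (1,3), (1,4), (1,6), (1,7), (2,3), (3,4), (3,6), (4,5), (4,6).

Step 1: Count edges incident to each vertex:
  deg(1) = 4 (neighbors: 3, 4, 6, 7)
  deg(2) = 1 (neighbors: 3)
  deg(3) = 4 (neighbors: 1, 2, 4, 6)
  deg(4) = 4 (neighbors: 1, 3, 5, 6)
  deg(5) = 1 (neighbors: 4)
  deg(6) = 3 (neighbors: 1, 3, 4)
  deg(7) = 1 (neighbors: 1)

Step 2: Find maximum:
  max(4, 1, 4, 4, 1, 3, 1) = 4 (vertex 1)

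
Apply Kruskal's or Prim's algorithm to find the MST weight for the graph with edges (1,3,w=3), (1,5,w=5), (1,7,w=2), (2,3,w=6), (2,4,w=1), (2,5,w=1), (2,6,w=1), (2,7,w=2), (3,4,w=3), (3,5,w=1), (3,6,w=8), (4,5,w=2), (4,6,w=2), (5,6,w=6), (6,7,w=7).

Apply Kruskal's algorithm (sort edges by weight, add if no cycle):

Sorted edges by weight:
  (2,4) w=1
  (2,5) w=1
  (2,6) w=1
  (3,5) w=1
  (1,7) w=2
  (2,7) w=2
  (4,5) w=2
  (4,6) w=2
  (1,3) w=3
  (3,4) w=3
  (1,5) w=5
  (2,3) w=6
  (5,6) w=6
  (6,7) w=7
  (3,6) w=8

Add edge (2,4) w=1 -- no cycle. Running total: 1
Add edge (2,5) w=1 -- no cycle. Running total: 2
Add edge (2,6) w=1 -- no cycle. Running total: 3
Add edge (3,5) w=1 -- no cycle. Running total: 4
Add edge (1,7) w=2 -- no cycle. Running total: 6
Add edge (2,7) w=2 -- no cycle. Running total: 8

MST edges: (2,4,w=1), (2,5,w=1), (2,6,w=1), (3,5,w=1), (1,7,w=2), (2,7,w=2)
Total MST weight: 1 + 1 + 1 + 1 + 2 + 2 = 8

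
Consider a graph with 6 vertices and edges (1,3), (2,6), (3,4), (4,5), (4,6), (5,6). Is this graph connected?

Step 1: Build adjacency list from edges:
  1: 3
  2: 6
  3: 1, 4
  4: 3, 5, 6
  5: 4, 6
  6: 2, 4, 5

Step 2: Run BFS/DFS from vertex 1:
  Visited: {1, 3, 4, 5, 6, 2}
  Reached 6 of 6 vertices

Step 3: All 6 vertices reached from vertex 1, so the graph is connected.
Answer: Yes, the graph is connected.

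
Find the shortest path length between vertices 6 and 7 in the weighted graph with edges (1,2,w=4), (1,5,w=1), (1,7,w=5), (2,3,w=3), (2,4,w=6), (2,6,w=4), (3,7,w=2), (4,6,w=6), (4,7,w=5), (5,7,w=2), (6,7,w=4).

Step 1: Build adjacency list with weights:
  1: 2(w=4), 5(w=1), 7(w=5)
  2: 1(w=4), 3(w=3), 4(w=6), 6(w=4)
  3: 2(w=3), 7(w=2)
  4: 2(w=6), 6(w=6), 7(w=5)
  5: 1(w=1), 7(w=2)
  6: 2(w=4), 4(w=6), 7(w=4)
  7: 1(w=5), 3(w=2), 4(w=5), 5(w=2), 6(w=4)

Step 2: Apply Dijkstra's algorithm from vertex 6:
  Visit vertex 6 (distance=0)
    Update dist[2] = 4
    Update dist[4] = 6
    Update dist[7] = 4
  Visit vertex 2 (distance=4)
    Update dist[1] = 8
    Update dist[3] = 7
  Visit vertex 7 (distance=4)
    Update dist[3] = 6
    Update dist[5] = 6

Step 3: Shortest path: 6 -> 7
Total weight: 4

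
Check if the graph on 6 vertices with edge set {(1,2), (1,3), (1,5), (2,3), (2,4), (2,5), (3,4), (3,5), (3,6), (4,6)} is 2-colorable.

Step 1: Attempt 2-coloring using BFS:
  Start at vertex 1, assign color 0
  Color vertex 2 with color 1 (neighbor of 1)
  Color vertex 3 with color 1 (neighbor of 1)
  Color vertex 5 with color 1 (neighbor of 1)

Step 2: Conflict found! Vertices 2 and 3 are adjacent but have the same color.
This means the graph contains an odd cycle.

The graph is NOT bipartite.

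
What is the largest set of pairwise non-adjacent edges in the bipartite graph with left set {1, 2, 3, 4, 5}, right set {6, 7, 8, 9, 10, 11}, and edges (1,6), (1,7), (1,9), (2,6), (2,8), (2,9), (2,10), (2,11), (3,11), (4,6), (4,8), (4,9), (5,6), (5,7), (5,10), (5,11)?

Step 1: List the neighbors of each left vertex:
  1: 6, 7, 9
  2: 6, 8, 9, 10, 11
  3: 11
  4: 6, 8, 9
  5: 6, 7, 10, 11

Step 2: Greedily match left vertices, then look for augmenting paths:
  Match 1 -- 6
  Match 2 -- 8
  Match 3 -- 11
  Match 4 -- 9
  Match 5 -- 7
  No augmenting path remains.

Step 3: Verify this is maximum:
  Matching size 5 = min(|L|, |R|) = min(5, 6), which is an upper bound, so this matching is maximum.

Maximum matching: {(1,6), (2,8), (3,11), (4,9), (5,7)}
Size: 5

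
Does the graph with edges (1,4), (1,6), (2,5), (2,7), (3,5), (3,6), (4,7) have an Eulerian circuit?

Step 1: Find the degree of each vertex:
  deg(1) = 2
  deg(2) = 2
  deg(3) = 2
  deg(4) = 2
  deg(5) = 2
  deg(6) = 2
  deg(7) = 2

Step 2: Count vertices with odd degree:
  All vertices have even degree (0 odd-degree vertices)

Step 3: Apply Euler's theorem:
  - Eulerian circuit exists iff graph is connected and all vertices have even degree
  - Eulerian path exists iff graph is connected and has 0 or 2 odd-degree vertices

Graph is connected with 0 odd-degree vertices.
Both Eulerian circuit and Eulerian path exist.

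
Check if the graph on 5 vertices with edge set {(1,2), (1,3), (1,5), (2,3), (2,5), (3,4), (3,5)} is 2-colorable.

Step 1: Attempt 2-coloring using BFS:
  Start at vertex 1, assign color 0
  Color vertex 2 with color 1 (neighbor of 1)
  Color vertex 3 with color 1 (neighbor of 1)
  Color vertex 5 with color 1 (neighbor of 1)

Step 2: Conflict found! Vertices 2 and 3 are adjacent but have the same color.
This means the graph contains an odd cycle.

The graph is NOT bipartite.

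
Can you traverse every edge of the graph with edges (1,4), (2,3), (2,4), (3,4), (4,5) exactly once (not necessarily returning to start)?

Step 1: Find the degree of each vertex:
  deg(1) = 1
  deg(2) = 2
  deg(3) = 2
  deg(4) = 4
  deg(5) = 1

Step 2: Count vertices with odd degree:
  Odd-degree vertices: 1, 5 (2 total)

Step 3: Apply Euler's theorem:
  - Eulerian circuit exists iff graph is connected and all vertices have even degree
  - Eulerian path exists iff graph is connected and has 0 or 2 odd-degree vertices

Graph is connected with exactly 2 odd-degree vertices (1, 5).
Eulerian path exists (starting and ending at the odd-degree vertices), but no Eulerian circuit.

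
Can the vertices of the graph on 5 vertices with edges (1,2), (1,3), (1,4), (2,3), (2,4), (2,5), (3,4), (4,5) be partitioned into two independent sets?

Step 1: Attempt 2-coloring using BFS:
  Start at vertex 1, assign color 0
  Color vertex 2 with color 1 (neighbor of 1)
  Color vertex 3 with color 1 (neighbor of 1)
  Color vertex 4 with color 1 (neighbor of 1)

Step 2: Conflict found! Vertices 2 and 3 are adjacent but have the same color.
This means the graph contains an odd cycle.

The graph is NOT bipartite.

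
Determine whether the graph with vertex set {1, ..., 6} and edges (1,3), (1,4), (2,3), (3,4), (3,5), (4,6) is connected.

Step 1: Build adjacency list from edges:
  1: 3, 4
  2: 3
  3: 1, 2, 4, 5
  4: 1, 3, 6
  5: 3
  6: 4

Step 2: Run BFS/DFS from vertex 1:
  Visited: {1, 3, 4, 2, 5, 6}
  Reached 6 of 6 vertices

Step 3: All 6 vertices reached from vertex 1, so the graph is connected.
Answer: Yes, the graph is connected.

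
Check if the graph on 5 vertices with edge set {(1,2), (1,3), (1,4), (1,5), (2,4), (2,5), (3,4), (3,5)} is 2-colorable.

Step 1: Attempt 2-coloring using BFS:
  Start at vertex 1, assign color 0
  Color vertex 2 with color 1 (neighbor of 1)
  Color vertex 3 with color 1 (neighbor of 1)
  Color vertex 4 with color 1 (neighbor of 1)
  Color vertex 5 with color 1 (neighbor of 1)

Step 2: Conflict found! Vertices 2 and 4 are adjacent but have the same color.
This means the graph contains an odd cycle.

The graph is NOT bipartite.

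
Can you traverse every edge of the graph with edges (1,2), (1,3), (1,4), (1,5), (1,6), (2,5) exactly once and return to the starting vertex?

Step 1: Find the degree of each vertex:
  deg(1) = 5
  deg(2) = 2
  deg(3) = 1
  deg(4) = 1
  deg(5) = 2
  deg(6) = 1

Step 2: Count vertices with odd degree:
  Odd-degree vertices: 1, 3, 4, 6 (4 total)

Step 3: Apply Euler's theorem:
  - Eulerian circuit exists iff graph is connected and all vertices have even degree
  - Eulerian path exists iff graph is connected and has 0 or 2 odd-degree vertices

Graph has 4 odd-degree vertices (need 0 or 2).
Neither Eulerian path nor Eulerian circuit exists.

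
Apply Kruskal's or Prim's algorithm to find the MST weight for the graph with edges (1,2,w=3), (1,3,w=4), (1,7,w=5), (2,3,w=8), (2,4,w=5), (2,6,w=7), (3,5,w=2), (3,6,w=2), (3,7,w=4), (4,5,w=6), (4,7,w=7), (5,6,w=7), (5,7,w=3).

Apply Kruskal's algorithm (sort edges by weight, add if no cycle):

Sorted edges by weight:
  (3,5) w=2
  (3,6) w=2
  (1,2) w=3
  (5,7) w=3
  (1,3) w=4
  (3,7) w=4
  (1,7) w=5
  (2,4) w=5
  (4,5) w=6
  (2,6) w=7
  (4,7) w=7
  (5,6) w=7
  (2,3) w=8

Add edge (3,5) w=2 -- no cycle. Running total: 2
Add edge (3,6) w=2 -- no cycle. Running total: 4
Add edge (1,2) w=3 -- no cycle. Running total: 7
Add edge (5,7) w=3 -- no cycle. Running total: 10
Add edge (1,3) w=4 -- no cycle. Running total: 14
Skip edge (3,7) w=4 -- would create cycle
Skip edge (1,7) w=5 -- would create cycle
Add edge (2,4) w=5 -- no cycle. Running total: 19

MST edges: (3,5,w=2), (3,6,w=2), (1,2,w=3), (5,7,w=3), (1,3,w=4), (2,4,w=5)
Total MST weight: 2 + 2 + 3 + 3 + 4 + 5 = 19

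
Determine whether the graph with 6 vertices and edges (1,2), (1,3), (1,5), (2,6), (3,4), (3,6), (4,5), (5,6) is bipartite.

Step 1: Attempt 2-coloring using BFS:
  Start at vertex 1, assign color 0
  Color vertex 2 with color 1 (neighbor of 1)
  Color vertex 3 with color 1 (neighbor of 1)
  Color vertex 5 with color 1 (neighbor of 1)
  Color vertex 6 with color 0 (neighbor of 2)
  Color vertex 4 with color 0 (neighbor of 3)

Step 2: 2-coloring succeeded. No conflicts found.
  Set A (color 0): {1, 4, 6}
  Set B (color 1): {2, 3, 5}

The graph is bipartite with partition {1, 4, 6}, {2, 3, 5}.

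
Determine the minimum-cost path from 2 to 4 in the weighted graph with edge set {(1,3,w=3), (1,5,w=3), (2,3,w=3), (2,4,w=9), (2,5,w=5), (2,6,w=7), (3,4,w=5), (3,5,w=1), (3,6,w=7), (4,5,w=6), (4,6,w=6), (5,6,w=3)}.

Step 1: Build adjacency list with weights:
  1: 3(w=3), 5(w=3)
  2: 3(w=3), 4(w=9), 5(w=5), 6(w=7)
  3: 1(w=3), 2(w=3), 4(w=5), 5(w=1), 6(w=7)
  4: 2(w=9), 3(w=5), 5(w=6), 6(w=6)
  5: 1(w=3), 2(w=5), 3(w=1), 4(w=6), 6(w=3)
  6: 2(w=7), 3(w=7), 4(w=6), 5(w=3)

Step 2: Apply Dijkstra's algorithm from vertex 2:
  Visit vertex 2 (distance=0)
    Update dist[3] = 3
    Update dist[4] = 9
    Update dist[5] = 5
    Update dist[6] = 7
  Visit vertex 3 (distance=3)
    Update dist[1] = 6
    Update dist[4] = 8
    Update dist[5] = 4
  Visit vertex 5 (distance=4)
  Visit vertex 1 (distance=6)
  Visit vertex 6 (distance=7)
  Visit vertex 4 (distance=8)

Step 3: Shortest path: 2 -> 3 -> 4
Total weight: 3 + 5 = 8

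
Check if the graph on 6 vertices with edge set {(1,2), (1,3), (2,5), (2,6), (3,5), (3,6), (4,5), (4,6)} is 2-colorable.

Step 1: Attempt 2-coloring using BFS:
  Start at vertex 1, assign color 0
  Color vertex 2 with color 1 (neighbor of 1)
  Color vertex 3 with color 1 (neighbor of 1)
  Color vertex 5 with color 0 (neighbor of 2)
  Color vertex 6 with color 0 (neighbor of 2)
  Color vertex 4 with color 1 (neighbor of 5)

Step 2: 2-coloring succeeded. No conflicts found.
  Set A (color 0): {1, 5, 6}
  Set B (color 1): {2, 3, 4}

The graph is bipartite with partition {1, 5, 6}, {2, 3, 4}.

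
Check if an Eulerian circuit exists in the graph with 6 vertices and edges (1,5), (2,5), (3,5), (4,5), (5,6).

Step 1: Find the degree of each vertex:
  deg(1) = 1
  deg(2) = 1
  deg(3) = 1
  deg(4) = 1
  deg(5) = 5
  deg(6) = 1

Step 2: Count vertices with odd degree:
  Odd-degree vertices: 1, 2, 3, 4, 5, 6 (6 total)

Step 3: Apply Euler's theorem:
  - Eulerian circuit exists iff graph is connected and all vertices have even degree
  - Eulerian path exists iff graph is connected and has 0 or 2 odd-degree vertices

Graph has 6 odd-degree vertices (need 0 or 2).
Neither Eulerian path nor Eulerian circuit exists.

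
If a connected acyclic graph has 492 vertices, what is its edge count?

A tree on n vertices always has exactly n - 1 edges.
For n = 492: edges = 492 - 1 = 491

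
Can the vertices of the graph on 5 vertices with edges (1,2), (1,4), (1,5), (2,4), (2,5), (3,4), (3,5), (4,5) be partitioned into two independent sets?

Step 1: Attempt 2-coloring using BFS:
  Start at vertex 1, assign color 0
  Color vertex 2 with color 1 (neighbor of 1)
  Color vertex 4 with color 1 (neighbor of 1)
  Color vertex 5 with color 1 (neighbor of 1)

Step 2: Conflict found! Vertices 2 and 4 are adjacent but have the same color.
This means the graph contains an odd cycle.

The graph is NOT bipartite.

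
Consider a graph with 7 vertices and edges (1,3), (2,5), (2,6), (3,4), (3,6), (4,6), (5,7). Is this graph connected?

Step 1: Build adjacency list from edges:
  1: 3
  2: 5, 6
  3: 1, 4, 6
  4: 3, 6
  5: 2, 7
  6: 2, 3, 4
  7: 5

Step 2: Run BFS/DFS from vertex 1:
  Visited: {1, 3, 4, 6, 2, 5, 7}
  Reached 7 of 7 vertices

Step 3: All 7 vertices reached from vertex 1, so the graph is connected.
Answer: Yes, the graph is connected.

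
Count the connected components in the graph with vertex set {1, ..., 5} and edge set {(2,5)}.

Step 1: Build adjacency list from edges:
  1: (none)
  2: 5
  3: (none)
  4: (none)
  5: 2

Step 2: Run BFS/DFS from vertex 1:
  Visited: {1}
  Reached 1 of 5 vertices

Step 3: Only 1 of 5 vertices reached. Graph is disconnected.
Connected components: {1}, {2, 5}, {3}, {4}
Number of connected components: 4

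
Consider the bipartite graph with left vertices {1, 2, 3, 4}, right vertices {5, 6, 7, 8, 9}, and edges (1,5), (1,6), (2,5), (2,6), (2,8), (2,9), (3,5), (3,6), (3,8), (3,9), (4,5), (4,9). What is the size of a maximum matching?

Step 1: List the neighbors of each left vertex:
  1: 5, 6
  2: 5, 6, 8, 9
  3: 5, 6, 8, 9
  4: 5, 9

Step 2: Greedily match left vertices, then look for augmenting paths:
  Match 1 -- 5
  Match 2 -- 6
  Match 3 -- 8
  Match 4 -- 9
  No augmenting path remains.

Step 3: Verify this is maximum:
  Matching size 4 = min(|L|, |R|) = min(4, 5), which is an upper bound, so this matching is maximum.

Maximum matching: {(1,5), (2,6), (3,8), (4,9)}
Size: 4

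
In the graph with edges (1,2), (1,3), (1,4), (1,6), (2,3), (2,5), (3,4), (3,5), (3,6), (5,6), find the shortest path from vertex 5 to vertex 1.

Step 1: Build adjacency list:
  1: 2, 3, 4, 6
  2: 1, 3, 5
  3: 1, 2, 4, 5, 6
  4: 1, 3
  5: 2, 3, 6
  6: 1, 3, 5

Step 2: BFS from vertex 5 to find shortest path to 1:
  vertex 2 reached at distance 1
  vertex 3 reached at distance 1
  vertex 6 reached at distance 1
  vertex 1 reached at distance 2

Step 3: Shortest path: 5 -> 2 -> 1
Path length: 2 edges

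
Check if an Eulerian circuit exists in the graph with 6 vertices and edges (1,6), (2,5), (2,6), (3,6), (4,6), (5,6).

Step 1: Find the degree of each vertex:
  deg(1) = 1
  deg(2) = 2
  deg(3) = 1
  deg(4) = 1
  deg(5) = 2
  deg(6) = 5

Step 2: Count vertices with odd degree:
  Odd-degree vertices: 1, 3, 4, 6 (4 total)

Step 3: Apply Euler's theorem:
  - Eulerian circuit exists iff graph is connected and all vertices have even degree
  - Eulerian path exists iff graph is connected and has 0 or 2 odd-degree vertices

Graph has 4 odd-degree vertices (need 0 or 2).
Neither Eulerian path nor Eulerian circuit exists.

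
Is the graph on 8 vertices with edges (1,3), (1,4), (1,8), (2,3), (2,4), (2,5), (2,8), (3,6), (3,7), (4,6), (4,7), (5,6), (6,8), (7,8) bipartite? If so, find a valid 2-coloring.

Step 1: Attempt 2-coloring using BFS:
  Start at vertex 1, assign color 0
  Color vertex 3 with color 1 (neighbor of 1)
  Color vertex 4 with color 1 (neighbor of 1)
  Color vertex 8 with color 1 (neighbor of 1)
  Color vertex 2 with color 0 (neighbor of 3)
  Color vertex 6 with color 0 (neighbor of 3)
  Color vertex 7 with color 0 (neighbor of 3)
  Color vertex 5 with color 1 (neighbor of 2)

Step 2: 2-coloring succeeded. No conflicts found.
  Set A (color 0): {1, 2, 6, 7}
  Set B (color 1): {3, 4, 5, 8}

The graph is bipartite with partition {1, 2, 6, 7}, {3, 4, 5, 8}.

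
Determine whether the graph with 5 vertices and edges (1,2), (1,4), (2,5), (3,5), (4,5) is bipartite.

Step 1: Attempt 2-coloring using BFS:
  Start at vertex 1, assign color 0
  Color vertex 2 with color 1 (neighbor of 1)
  Color vertex 4 with color 1 (neighbor of 1)
  Color vertex 5 with color 0 (neighbor of 2)
  Color vertex 3 with color 1 (neighbor of 5)

Step 2: 2-coloring succeeded. No conflicts found.
  Set A (color 0): {1, 5}
  Set B (color 1): {2, 3, 4}

The graph is bipartite with partition {1, 5}, {2, 3, 4}.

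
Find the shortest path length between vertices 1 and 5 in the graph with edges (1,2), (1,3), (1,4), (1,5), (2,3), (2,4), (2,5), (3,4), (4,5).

Step 1: Build adjacency list:
  1: 2, 3, 4, 5
  2: 1, 3, 4, 5
  3: 1, 2, 4
  4: 1, 2, 3, 5
  5: 1, 2, 4

Step 2: BFS from vertex 1 to find shortest path to 5:
  vertex 2 reached at distance 1
  vertex 3 reached at distance 1
  vertex 4 reached at distance 1
  vertex 5 reached at distance 1

Step 3: Shortest path: 1 -> 5
Path length: 1 edge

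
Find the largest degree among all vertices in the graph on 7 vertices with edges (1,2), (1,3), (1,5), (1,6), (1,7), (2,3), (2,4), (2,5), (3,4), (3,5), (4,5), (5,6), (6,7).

Step 1: Count edges incident to each vertex:
  deg(1) = 5 (neighbors: 2, 3, 5, 6, 7)
  deg(2) = 4 (neighbors: 1, 3, 4, 5)
  deg(3) = 4 (neighbors: 1, 2, 4, 5)
  deg(4) = 3 (neighbors: 2, 3, 5)
  deg(5) = 5 (neighbors: 1, 2, 3, 4, 6)
  deg(6) = 3 (neighbors: 1, 5, 7)
  deg(7) = 2 (neighbors: 1, 6)

Step 2: Find maximum:
  max(5, 4, 4, 3, 5, 3, 2) = 5 (vertex 1)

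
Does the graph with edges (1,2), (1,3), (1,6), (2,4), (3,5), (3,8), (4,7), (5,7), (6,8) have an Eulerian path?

Step 1: Find the degree of each vertex:
  deg(1) = 3
  deg(2) = 2
  deg(3) = 3
  deg(4) = 2
  deg(5) = 2
  deg(6) = 2
  deg(7) = 2
  deg(8) = 2

Step 2: Count vertices with odd degree:
  Odd-degree vertices: 1, 3 (2 total)

Step 3: Apply Euler's theorem:
  - Eulerian circuit exists iff graph is connected and all vertices have even degree
  - Eulerian path exists iff graph is connected and has 0 or 2 odd-degree vertices

Graph is connected with exactly 2 odd-degree vertices (1, 3).
Eulerian path exists (starting and ending at the odd-degree vertices), but no Eulerian circuit.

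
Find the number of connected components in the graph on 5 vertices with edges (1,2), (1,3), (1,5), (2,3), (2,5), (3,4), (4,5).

Step 1: Build adjacency list from edges:
  1: 2, 3, 5
  2: 1, 3, 5
  3: 1, 2, 4
  4: 3, 5
  5: 1, 2, 4

Step 2: Run BFS/DFS from vertex 1:
  Visited: {1, 2, 3, 5, 4}
  Reached 5 of 5 vertices

Step 3: All 5 vertices reached from vertex 1, so the graph is connected.
Number of connected components: 1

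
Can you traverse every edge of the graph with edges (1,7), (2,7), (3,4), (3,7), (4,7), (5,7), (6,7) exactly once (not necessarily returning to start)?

Step 1: Find the degree of each vertex:
  deg(1) = 1
  deg(2) = 1
  deg(3) = 2
  deg(4) = 2
  deg(5) = 1
  deg(6) = 1
  deg(7) = 6

Step 2: Count vertices with odd degree:
  Odd-degree vertices: 1, 2, 5, 6 (4 total)

Step 3: Apply Euler's theorem:
  - Eulerian circuit exists iff graph is connected and all vertices have even degree
  - Eulerian path exists iff graph is connected and has 0 or 2 odd-degree vertices

Graph has 4 odd-degree vertices (need 0 or 2).
Neither Eulerian path nor Eulerian circuit exists.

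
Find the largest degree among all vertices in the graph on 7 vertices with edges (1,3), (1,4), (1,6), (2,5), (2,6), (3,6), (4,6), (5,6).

Step 1: Count edges incident to each vertex:
  deg(1) = 3 (neighbors: 3, 4, 6)
  deg(2) = 2 (neighbors: 5, 6)
  deg(3) = 2 (neighbors: 1, 6)
  deg(4) = 2 (neighbors: 1, 6)
  deg(5) = 2 (neighbors: 2, 6)
  deg(6) = 5 (neighbors: 1, 2, 3, 4, 5)
  deg(7) = 0 (neighbors: none)

Step 2: Find maximum:
  max(3, 2, 2, 2, 2, 5, 0) = 5 (vertex 6)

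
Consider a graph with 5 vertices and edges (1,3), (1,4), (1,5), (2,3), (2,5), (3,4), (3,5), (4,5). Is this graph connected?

Step 1: Build adjacency list from edges:
  1: 3, 4, 5
  2: 3, 5
  3: 1, 2, 4, 5
  4: 1, 3, 5
  5: 1, 2, 3, 4

Step 2: Run BFS/DFS from vertex 1:
  Visited: {1, 3, 4, 5, 2}
  Reached 5 of 5 vertices

Step 3: All 5 vertices reached from vertex 1, so the graph is connected.
Answer: Yes, the graph is connected.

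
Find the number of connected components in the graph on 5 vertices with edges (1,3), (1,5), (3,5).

Step 1: Build adjacency list from edges:
  1: 3, 5
  2: (none)
  3: 1, 5
  4: (none)
  5: 1, 3

Step 2: Run BFS/DFS from vertex 1:
  Visited: {1, 3, 5}
  Reached 3 of 5 vertices

Step 3: Only 3 of 5 vertices reached. Graph is disconnected.
Connected components: {1, 3, 5}, {2}, {4}
Number of connected components: 3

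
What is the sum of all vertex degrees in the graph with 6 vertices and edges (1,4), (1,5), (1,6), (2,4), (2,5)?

Step 1: Count edges incident to each vertex:
  deg(1) = 3 (neighbors: 4, 5, 6)
  deg(2) = 2 (neighbors: 4, 5)
  deg(3) = 0 (neighbors: none)
  deg(4) = 2 (neighbors: 1, 2)
  deg(5) = 2 (neighbors: 1, 2)
  deg(6) = 1 (neighbors: 1)

Step 2: Sum all degrees:
  3 + 2 + 0 + 2 + 2 + 1 = 10

Verification: sum of degrees = 2 * |E| = 2 * 5 = 10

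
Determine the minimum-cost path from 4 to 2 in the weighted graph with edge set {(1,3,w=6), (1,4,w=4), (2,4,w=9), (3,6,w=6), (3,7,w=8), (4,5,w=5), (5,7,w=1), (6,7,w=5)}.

Step 1: Build adjacency list with weights:
  1: 3(w=6), 4(w=4)
  2: 4(w=9)
  3: 1(w=6), 6(w=6), 7(w=8)
  4: 1(w=4), 2(w=9), 5(w=5)
  5: 4(w=5), 7(w=1)
  6: 3(w=6), 7(w=5)
  7: 3(w=8), 5(w=1), 6(w=5)

Step 2: Apply Dijkstra's algorithm from vertex 4:
  Visit vertex 4 (distance=0)
    Update dist[1] = 4
    Update dist[2] = 9
    Update dist[5] = 5
  Visit vertex 1 (distance=4)
    Update dist[3] = 10
  Visit vertex 5 (distance=5)
    Update dist[7] = 6
  Visit vertex 7 (distance=6)
    Update dist[6] = 11
  Visit vertex 2 (distance=9)

Step 3: Shortest path: 4 -> 2
Total weight: 9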